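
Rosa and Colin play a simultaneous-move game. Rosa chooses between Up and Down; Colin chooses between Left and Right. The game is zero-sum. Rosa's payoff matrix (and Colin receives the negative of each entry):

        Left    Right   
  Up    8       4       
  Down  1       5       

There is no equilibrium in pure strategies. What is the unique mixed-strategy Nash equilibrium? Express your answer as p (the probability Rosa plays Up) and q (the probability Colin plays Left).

In a mixed equilibrium Colin is indifferent between Left and Right; this condition fixes p.
  Colin's payoff to Left: p·(-8) + (1−p)·(-1) = -7p - 1
  Colin's payoff to Right: p·(-4) + (1−p)·(-5) = p - 5
  -7p - 1 = p - 5  ⇒  -8p = -4  ⇒  p = 1/2.
Colin's mix must leave Rosa indifferent between Up and Down.
  Rosa's payoff to Up: q·8 + (1−q)·4 = 4q + 4
  Rosa's payoff to Down: q·1 + (1−q)·5 = -4q + 5
  4q + 4 = -4q + 5  ⇒  8q = 1  ⇒  q = 1/8.

p = 1/2, q = 1/8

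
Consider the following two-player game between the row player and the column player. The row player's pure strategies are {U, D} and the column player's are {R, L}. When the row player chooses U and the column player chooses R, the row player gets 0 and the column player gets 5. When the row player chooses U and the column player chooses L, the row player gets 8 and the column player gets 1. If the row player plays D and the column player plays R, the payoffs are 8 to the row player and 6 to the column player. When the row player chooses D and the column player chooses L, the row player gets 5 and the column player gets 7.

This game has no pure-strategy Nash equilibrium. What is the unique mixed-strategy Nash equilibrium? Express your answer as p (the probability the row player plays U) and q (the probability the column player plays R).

p = 1/5, q = 3/11

For the column player to be willing to mix, the column player must be indifferent between R and L, which pins down the row player's mix.
  the column player's expected payoff from R: p·5 + (1−p)·6 = -p + 6
  the column player's expected payoff from L: p·1 + (1−p)·7 = -6p + 7
  -p + 6 = -6p + 7  ⇒  5p = 1  ⇒  p = 1/5.
The column player's mix must leave the row player indifferent between U and D.
  the row player's expected payoff from U: q·0 + (1−q)·8 = -8q + 8
  the row player's expected payoff from D: q·8 + (1−q)·5 = 3q + 5
  -8q + 8 = 3q + 5  ⇒  -11q = -3  ⇒  q = 3/11.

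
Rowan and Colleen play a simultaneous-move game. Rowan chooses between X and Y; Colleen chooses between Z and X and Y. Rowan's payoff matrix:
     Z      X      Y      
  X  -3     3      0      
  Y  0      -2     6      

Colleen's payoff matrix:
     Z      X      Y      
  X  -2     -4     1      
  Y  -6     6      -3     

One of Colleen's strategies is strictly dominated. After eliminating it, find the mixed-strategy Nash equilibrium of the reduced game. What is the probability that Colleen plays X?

Colleen's strategy Z is strictly dominated by Y: 1 > -2 and -3 > -6. Eliminate Z.
Rowan's indifference between X and Y determines Colleen's mixing probability q:
  Rowan's expected payoff from X: q·3 + (1−q)·0 = 3q
  Rowan's expected payoff from Y: q·(-2) + (1−q)·6 = -8q + 6
  3q = -8q + 6  ⇒  11q = 6  ⇒  q = 6/11.

q = 6/11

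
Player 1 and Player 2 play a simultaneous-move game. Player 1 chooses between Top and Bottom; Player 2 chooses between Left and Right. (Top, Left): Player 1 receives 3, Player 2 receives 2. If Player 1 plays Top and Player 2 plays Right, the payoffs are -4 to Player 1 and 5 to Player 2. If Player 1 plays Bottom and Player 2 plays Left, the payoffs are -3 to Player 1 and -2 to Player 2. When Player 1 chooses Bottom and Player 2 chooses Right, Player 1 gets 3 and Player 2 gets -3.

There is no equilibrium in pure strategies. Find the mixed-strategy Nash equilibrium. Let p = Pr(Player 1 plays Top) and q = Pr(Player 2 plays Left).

Set Player 2's expected payoff from Left equal to that from Right:
  Player 2's expected payoff from Left: p·2 + (1−p)·(-2) = 4p - 2
  Player 2's expected payoff from Right: p·5 + (1−p)·(-3) = 8p - 3
  4p - 2 = 8p - 3  ⇒  -4p = -1  ⇒  p = 1/4.
Set Player 1's expected payoff from Top equal to that from Bottom:
  Player 1's payoff from Top: q·3 + (1−q)·(-4) = 7q - 4
  Player 1's payoff from Bottom: q·(-3) + (1−q)·3 = -6q + 3
  7q - 4 = -6q + 3  ⇒  13q = 7  ⇒  q = 7/13.

p = 1/4, q = 7/13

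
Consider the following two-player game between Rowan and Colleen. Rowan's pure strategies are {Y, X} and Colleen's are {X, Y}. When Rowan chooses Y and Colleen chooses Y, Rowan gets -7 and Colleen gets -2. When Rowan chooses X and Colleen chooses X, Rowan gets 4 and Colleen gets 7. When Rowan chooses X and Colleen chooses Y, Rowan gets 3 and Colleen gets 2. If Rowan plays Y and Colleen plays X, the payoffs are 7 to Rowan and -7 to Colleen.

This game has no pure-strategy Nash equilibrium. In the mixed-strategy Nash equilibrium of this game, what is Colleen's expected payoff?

0

Colleen's indifference between X and Y determines Rowan's mixing probability p:
  Colleen's payoff from X: p·(-7) + (1−p)·7 = -14p + 7
  Colleen's payoff from Y: p·(-2) + (1−p)·2 = -4p + 2
  -14p + 7 = -4p + 2  ⇒  -10p = -5  ⇒  p = 1/2.
At equilibrium Colleen is indifferent across columns, so Colleen's payoff equals the payoff from X: (1/2)·(-7) + (1/2)·7 = 0.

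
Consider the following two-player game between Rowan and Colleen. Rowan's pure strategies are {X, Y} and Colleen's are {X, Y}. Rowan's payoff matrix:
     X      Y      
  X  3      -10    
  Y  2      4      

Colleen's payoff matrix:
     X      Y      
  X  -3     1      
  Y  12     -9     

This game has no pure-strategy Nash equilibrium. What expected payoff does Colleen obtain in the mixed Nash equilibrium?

In a mixed equilibrium Colleen is indifferent between X and Y; this condition fixes p.
  Colleen's payoff to X: p·(-3) + (1−p)·12 = -15p + 12
  Colleen's payoff to Y: p·1 + (1−p)·(-9) = 10p - 9
  -15p + 12 = 10p - 9  ⇒  -25p = -21  ⇒  p = 21/25.
At equilibrium Colleen is indifferent across columns, so Colleen's payoff equals the payoff from X: (21/25)·(-3) + (4/25)·12 = -3/5.

-3/5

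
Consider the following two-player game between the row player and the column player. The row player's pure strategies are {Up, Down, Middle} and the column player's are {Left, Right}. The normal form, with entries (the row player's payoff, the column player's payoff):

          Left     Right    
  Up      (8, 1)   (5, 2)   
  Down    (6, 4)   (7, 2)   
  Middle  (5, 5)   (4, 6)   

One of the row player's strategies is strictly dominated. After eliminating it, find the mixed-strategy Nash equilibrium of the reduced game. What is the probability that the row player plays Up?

p = 2/3

The row player's strategy Middle is strictly dominated by Down: 6 > 5 and 7 > 4. Eliminate Middle.
The column player's indifference between Left and Right determines the row player's mixing probability p:
  the column player's payoff to Left: p·1 + (1−p)·4 = -3p + 4
  the column player's payoff to Right: p·2 + (1−p)·2 = 2
  -3p + 4 = 2  ⇒  -3p = -2  ⇒  p = 2/3.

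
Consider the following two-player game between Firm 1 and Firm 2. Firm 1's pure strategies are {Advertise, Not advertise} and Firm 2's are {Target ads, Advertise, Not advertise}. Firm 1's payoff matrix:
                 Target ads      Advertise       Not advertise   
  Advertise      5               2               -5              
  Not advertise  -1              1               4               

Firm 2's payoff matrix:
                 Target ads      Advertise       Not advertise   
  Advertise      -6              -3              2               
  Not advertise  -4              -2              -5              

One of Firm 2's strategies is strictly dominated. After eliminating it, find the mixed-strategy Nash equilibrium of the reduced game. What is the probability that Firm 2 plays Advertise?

Firm 2's strategy Target ads is strictly dominated by Advertise: -3 > -6 and -2 > -4. Eliminate Target ads.
Firm 1's indifference between Advertise and Not advertise determines Firm 2's mixing probability q:
  Firm 1's payoff to Advertise: q·2 + (1−q)·(-5) = 7q - 5
  Firm 1's payoff to Not advertise: q·1 + (1−q)·4 = -3q + 4
  7q - 5 = -3q + 4  ⇒  10q = 9  ⇒  q = 9/10.

q = 9/10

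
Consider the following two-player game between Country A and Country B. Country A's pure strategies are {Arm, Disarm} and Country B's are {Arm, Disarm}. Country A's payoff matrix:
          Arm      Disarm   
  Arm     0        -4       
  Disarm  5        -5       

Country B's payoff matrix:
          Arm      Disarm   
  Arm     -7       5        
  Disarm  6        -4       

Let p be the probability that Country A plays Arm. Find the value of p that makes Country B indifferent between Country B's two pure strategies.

p = 5/11

Country B's indifference between Arm and Disarm determines Country A's mixing probability p:
  Country B's payoff to Arm: p·(-7) + (1−p)·6 = -13p + 6
  Country B's payoff to Disarm: p·5 + (1−p)·(-4) = 9p - 4
  -13p + 6 = 9p - 4  ⇒  -22p = -10  ⇒  p = 5/11.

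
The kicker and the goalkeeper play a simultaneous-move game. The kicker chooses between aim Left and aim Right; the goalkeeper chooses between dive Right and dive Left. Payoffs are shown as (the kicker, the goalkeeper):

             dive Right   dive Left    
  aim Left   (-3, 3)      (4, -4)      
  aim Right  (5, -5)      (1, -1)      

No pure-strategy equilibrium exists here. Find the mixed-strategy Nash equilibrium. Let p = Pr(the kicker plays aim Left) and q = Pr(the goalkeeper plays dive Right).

p = 4/11, q = 3/11

Set the goalkeeper's expected payoff from dive Right equal to that from dive Left:
  the goalkeeper's expected payoff from dive Right: p·3 + (1−p)·(-5) = 8p - 5
  the goalkeeper's expected payoff from dive Left: p·(-4) + (1−p)·(-1) = -3p - 1
  8p - 5 = -3p - 1  ⇒  11p = 4  ⇒  p = 4/11.
In a mixed equilibrium the kicker is indifferent between aim Left and aim Right; this condition fixes q.
  the kicker's payoff to aim Left: q·(-3) + (1−q)·4 = -7q + 4
  the kicker's payoff to aim Right: q·5 + (1−q)·1 = 4q + 1
  -7q + 4 = 4q + 1  ⇒  -11q = -3  ⇒  q = 3/11.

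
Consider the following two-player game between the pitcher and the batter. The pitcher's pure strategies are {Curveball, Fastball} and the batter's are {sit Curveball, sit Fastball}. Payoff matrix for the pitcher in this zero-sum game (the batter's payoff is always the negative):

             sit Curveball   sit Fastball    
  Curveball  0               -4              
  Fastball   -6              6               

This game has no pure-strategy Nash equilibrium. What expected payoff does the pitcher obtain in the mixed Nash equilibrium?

-3/2

The pitcher's indifference between Curveball and Fastball determines the batter's mixing probability q:
  the pitcher's payoff from Curveball: q·0 + (1−q)·(-4) = 4q - 4
  the pitcher's payoff from Fastball: q·(-6) + (1−q)·6 = -12q + 6
  4q - 4 = -12q + 6  ⇒  16q = 10  ⇒  q = 5/8.
At equilibrium the pitcher is indifferent across rows, so the pitcher's payoff equals the payoff from Curveball: (5/8)·0 + (3/8)·(-4) = -3/2.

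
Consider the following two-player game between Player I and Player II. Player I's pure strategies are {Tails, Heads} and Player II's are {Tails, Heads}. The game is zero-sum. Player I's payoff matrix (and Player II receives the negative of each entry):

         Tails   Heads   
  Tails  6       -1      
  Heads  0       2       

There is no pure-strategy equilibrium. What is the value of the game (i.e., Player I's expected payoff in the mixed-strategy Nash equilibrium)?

For Player I to be willing to mix, Player I must be indifferent between Tails and Heads, which pins down Player II's mix.
  Player I's payoff from Tails: q·6 + (1−q)·(-1) = 7q - 1
  Player I's payoff from Heads: q·0 + (1−q)·2 = -2q + 2
  7q - 1 = -2q + 2  ⇒  9q = 3  ⇒  q = 1/3.
The value is Player I's expected payoff against this mix (using Tails): (1/3)·6 + (2/3)·(-1) = 4/3.

v = 4/3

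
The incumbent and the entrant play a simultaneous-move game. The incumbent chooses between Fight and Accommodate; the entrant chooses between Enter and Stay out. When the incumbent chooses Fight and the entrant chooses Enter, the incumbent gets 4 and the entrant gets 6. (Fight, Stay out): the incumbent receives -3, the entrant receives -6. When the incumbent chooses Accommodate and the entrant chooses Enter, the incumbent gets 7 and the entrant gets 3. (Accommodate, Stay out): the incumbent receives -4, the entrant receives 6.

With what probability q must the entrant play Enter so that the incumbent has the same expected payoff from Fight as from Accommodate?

q = 1/4

The incumbent's indifference between Fight and Accommodate determines the entrant's mixing probability q:
  the incumbent's payoff to Fight: q·4 + (1−q)·(-3) = 7q - 3
  the incumbent's payoff to Accommodate: q·7 + (1−q)·(-4) = 11q - 4
  7q - 3 = 11q - 4  ⇒  -4q = -1  ⇒  q = 1/4.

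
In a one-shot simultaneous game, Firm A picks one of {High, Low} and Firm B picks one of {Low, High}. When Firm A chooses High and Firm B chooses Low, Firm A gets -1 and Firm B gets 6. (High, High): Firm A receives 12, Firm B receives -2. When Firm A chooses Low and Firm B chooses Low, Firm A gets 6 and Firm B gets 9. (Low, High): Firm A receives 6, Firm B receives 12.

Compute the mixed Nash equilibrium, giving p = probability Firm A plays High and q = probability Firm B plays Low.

In a mixed equilibrium Firm B is indifferent between Low and High; this condition fixes p.
  Firm B's payoff from Low: p·6 + (1−p)·9 = -3p + 9
  Firm B's payoff from High: p·(-2) + (1−p)·12 = -14p + 12
  -3p + 9 = -14p + 12  ⇒  11p = 3  ⇒  p = 3/11.
Set Firm A's expected payoff from High equal to that from Low:
  Firm A's expected payoff from High: q·(-1) + (1−q)·12 = -13q + 12
  Firm A's expected payoff from Low: q·6 + (1−q)·6 = 6
  -13q + 12 = 6  ⇒  -13q = -6  ⇒  q = 6/13.

p = 3/11, q = 6/13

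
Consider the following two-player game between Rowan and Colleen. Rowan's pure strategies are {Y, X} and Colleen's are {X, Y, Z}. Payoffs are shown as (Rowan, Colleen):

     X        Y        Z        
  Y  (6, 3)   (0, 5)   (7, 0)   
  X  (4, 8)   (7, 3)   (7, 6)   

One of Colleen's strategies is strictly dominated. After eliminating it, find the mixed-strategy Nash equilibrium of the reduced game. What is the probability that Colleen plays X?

q = 7/9

Colleen's strategy Z is strictly dominated by X: 3 > 0 and 8 > 6. Eliminate Z.
Rowan's indifference between Y and X determines Colleen's mixing probability q:
  Rowan's payoff to Y: q·6 + (1−q)·0 = 6q
  Rowan's payoff to X: q·4 + (1−q)·7 = -3q + 7
  6q = -3q + 7  ⇒  9q = 7  ⇒  q = 7/9.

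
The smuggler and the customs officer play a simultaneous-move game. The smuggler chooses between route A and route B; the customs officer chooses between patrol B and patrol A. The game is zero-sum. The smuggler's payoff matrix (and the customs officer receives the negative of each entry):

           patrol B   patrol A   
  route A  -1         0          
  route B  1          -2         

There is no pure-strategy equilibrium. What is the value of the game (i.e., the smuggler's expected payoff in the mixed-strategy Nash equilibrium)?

In a mixed equilibrium the smuggler is indifferent between route A and route B; this condition fixes q.
  the smuggler's payoff from route A: q·(-1) + (1−q)·0 = -q
  the smuggler's payoff from route B: q·1 + (1−q)·(-2) = 3q - 2
  -q = 3q - 2  ⇒  -4q = -2  ⇒  q = 1/2.
The value is the smuggler's expected payoff against this mix (using route A): (1/2)·(-1) + (1/2)·0 = -1/2.

v = -1/2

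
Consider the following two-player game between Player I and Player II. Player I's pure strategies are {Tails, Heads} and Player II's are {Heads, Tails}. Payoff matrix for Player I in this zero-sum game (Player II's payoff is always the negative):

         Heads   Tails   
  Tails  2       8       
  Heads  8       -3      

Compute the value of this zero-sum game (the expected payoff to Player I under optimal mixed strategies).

v = 70/17

Player II's mix must leave Player I indifferent between Tails and Heads.
  Player I's payoff from Tails: q·2 + (1−q)·8 = -6q + 8
  Player I's payoff from Heads: q·8 + (1−q)·(-3) = 11q - 3
  -6q + 8 = 11q - 3  ⇒  -17q = -11  ⇒  q = 11/17.
The value is Player I's expected payoff against this mix (using Tails): (11/17)·2 + (6/17)·8 = 70/17.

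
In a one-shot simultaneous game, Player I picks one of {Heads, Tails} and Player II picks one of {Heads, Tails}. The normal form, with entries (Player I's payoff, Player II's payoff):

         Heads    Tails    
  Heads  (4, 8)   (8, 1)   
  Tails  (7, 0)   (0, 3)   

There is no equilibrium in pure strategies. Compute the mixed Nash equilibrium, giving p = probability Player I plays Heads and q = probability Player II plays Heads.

p = 3/10, q = 8/11

For Player II to be willing to mix, Player II must be indifferent between Heads and Tails, which pins down Player I's mix.
  Player II's payoff to Heads: p·8 + (1−p)·0 = 8p
  Player II's payoff to Tails: p·1 + (1−p)·3 = -2p + 3
  8p = -2p + 3  ⇒  10p = 3  ⇒  p = 3/10.
Player I's indifference between Heads and Tails determines Player II's mixing probability q:
  Player I's expected payoff from Heads: q·4 + (1−q)·8 = -4q + 8
  Player I's expected payoff from Tails: q·7 + (1−q)·0 = 7q
  -4q + 8 = 7q  ⇒  -11q = -8  ⇒  q = 8/11.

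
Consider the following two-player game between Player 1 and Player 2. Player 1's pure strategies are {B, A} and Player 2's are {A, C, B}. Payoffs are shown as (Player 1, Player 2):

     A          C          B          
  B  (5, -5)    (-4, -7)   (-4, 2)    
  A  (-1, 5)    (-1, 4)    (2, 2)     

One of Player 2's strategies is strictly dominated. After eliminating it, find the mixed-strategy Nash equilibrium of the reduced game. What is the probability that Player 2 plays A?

q = 1/2

Player 2's strategy C is strictly dominated by A: -5 > -7 and 5 > 4. Eliminate C.
Player 2's mix must leave Player 1 indifferent between B and A.
  Player 1's expected payoff from B: q·5 + (1−q)·(-4) = 9q - 4
  Player 1's expected payoff from A: q·(-1) + (1−q)·2 = -3q + 2
  9q - 4 = -3q + 2  ⇒  12q = 6  ⇒  q = 1/2.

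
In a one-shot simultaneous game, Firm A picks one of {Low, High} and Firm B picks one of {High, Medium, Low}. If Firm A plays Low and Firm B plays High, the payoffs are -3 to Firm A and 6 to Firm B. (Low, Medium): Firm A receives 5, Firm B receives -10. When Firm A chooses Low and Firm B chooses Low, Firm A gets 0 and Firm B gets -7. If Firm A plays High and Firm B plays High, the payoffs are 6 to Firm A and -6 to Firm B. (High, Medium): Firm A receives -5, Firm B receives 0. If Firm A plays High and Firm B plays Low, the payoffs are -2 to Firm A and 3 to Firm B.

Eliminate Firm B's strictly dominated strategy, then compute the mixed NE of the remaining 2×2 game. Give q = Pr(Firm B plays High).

Firm B's strategy Medium is strictly dominated by Low: -7 > -10 and 3 > 0. Eliminate Medium.
For Firm A to be willing to mix, Firm A must be indifferent between Low and High, which pins down Firm B's mix.
  Firm A's payoff to Low: q·(-3) + (1−q)·0 = -3q
  Firm A's payoff to High: q·6 + (1−q)·(-2) = 8q - 2
  -3q = 8q - 2  ⇒  -11q = -2  ⇒  q = 2/11.

q = 2/11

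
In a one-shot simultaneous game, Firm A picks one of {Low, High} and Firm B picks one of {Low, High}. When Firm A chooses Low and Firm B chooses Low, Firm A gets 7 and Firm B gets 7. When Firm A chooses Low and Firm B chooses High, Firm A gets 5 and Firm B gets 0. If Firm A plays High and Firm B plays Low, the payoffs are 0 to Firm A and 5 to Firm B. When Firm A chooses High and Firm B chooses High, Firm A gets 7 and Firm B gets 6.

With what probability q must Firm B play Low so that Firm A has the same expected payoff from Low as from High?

q = 2/9

In a mixed equilibrium Firm A is indifferent between Low and High; this condition fixes q.
  Firm A's payoff to Low: q·7 + (1−q)·5 = 2q + 5
  Firm A's payoff to High: q·0 + (1−q)·7 = -7q + 7
  2q + 5 = -7q + 7  ⇒  9q = 2  ⇒  q = 2/9.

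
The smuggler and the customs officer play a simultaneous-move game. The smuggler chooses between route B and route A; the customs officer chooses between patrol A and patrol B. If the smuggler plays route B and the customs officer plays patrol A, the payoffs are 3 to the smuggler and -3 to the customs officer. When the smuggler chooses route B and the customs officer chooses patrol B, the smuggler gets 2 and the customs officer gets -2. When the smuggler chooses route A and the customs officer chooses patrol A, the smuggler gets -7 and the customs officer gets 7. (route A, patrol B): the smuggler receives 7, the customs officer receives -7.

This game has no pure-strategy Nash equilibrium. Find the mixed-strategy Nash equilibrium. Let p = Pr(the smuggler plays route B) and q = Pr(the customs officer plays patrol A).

In a mixed equilibrium the customs officer is indifferent between patrol A and patrol B; this condition fixes p.
  the customs officer's payoff to patrol A: p·(-3) + (1−p)·7 = -10p + 7
  the customs officer's payoff to patrol B: p·(-2) + (1−p)·(-7) = 5p - 7
  -10p + 7 = 5p - 7  ⇒  -15p = -14  ⇒  p = 14/15.
In a mixed equilibrium the smuggler is indifferent between route B and route A; this condition fixes q.
  the smuggler's payoff to route B: q·3 + (1−q)·2 = q + 2
  the smuggler's payoff to route A: q·(-7) + (1−q)·7 = -14q + 7
  q + 2 = -14q + 7  ⇒  15q = 5  ⇒  q = 1/3.

p = 14/15, q = 1/3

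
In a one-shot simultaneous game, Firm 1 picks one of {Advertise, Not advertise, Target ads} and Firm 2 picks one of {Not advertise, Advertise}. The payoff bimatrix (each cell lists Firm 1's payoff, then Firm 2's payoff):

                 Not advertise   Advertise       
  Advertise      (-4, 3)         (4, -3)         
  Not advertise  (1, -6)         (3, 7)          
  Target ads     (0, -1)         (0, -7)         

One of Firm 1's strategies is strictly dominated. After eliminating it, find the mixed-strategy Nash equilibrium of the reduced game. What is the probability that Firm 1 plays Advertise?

p = 13/19

Firm 1's strategy Target ads is strictly dominated by Not advertise: 1 > 0 and 3 > 0. Eliminate Target ads.
Firm 2's indifference between Not advertise and Advertise determines Firm 1's mixing probability p:
  Firm 2's payoff to Not advertise: p·3 + (1−p)·(-6) = 9p - 6
  Firm 2's payoff to Advertise: p·(-3) + (1−p)·7 = -10p + 7
  9p - 6 = -10p + 7  ⇒  19p = 13  ⇒  p = 13/19.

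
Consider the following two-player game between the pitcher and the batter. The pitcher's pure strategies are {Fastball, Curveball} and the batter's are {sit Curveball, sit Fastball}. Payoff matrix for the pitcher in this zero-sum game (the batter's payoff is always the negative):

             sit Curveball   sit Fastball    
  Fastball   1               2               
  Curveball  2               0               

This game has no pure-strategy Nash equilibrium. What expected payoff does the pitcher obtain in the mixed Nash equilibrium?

In a mixed equilibrium the pitcher is indifferent between Fastball and Curveball; this condition fixes q.
  the pitcher's payoff from Fastball: q·1 + (1−q)·2 = -q + 2
  the pitcher's payoff from Curveball: q·2 + (1−q)·0 = 2q
  -q + 2 = 2q  ⇒  -3q = -2  ⇒  q = 2/3.
At equilibrium the pitcher is indifferent across rows, so the pitcher's payoff equals the payoff from Fastball: (2/3)·1 + (1/3)·2 = 4/3.

4/3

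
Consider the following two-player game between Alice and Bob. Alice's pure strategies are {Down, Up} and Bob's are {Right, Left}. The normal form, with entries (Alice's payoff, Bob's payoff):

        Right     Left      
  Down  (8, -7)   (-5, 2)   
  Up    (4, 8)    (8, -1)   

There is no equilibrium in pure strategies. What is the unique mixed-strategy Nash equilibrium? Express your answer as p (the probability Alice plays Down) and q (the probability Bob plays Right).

For Bob to be willing to mix, Bob must be indifferent between Right and Left, which pins down Alice's mix.
  Bob's payoff from Right: p·(-7) + (1−p)·8 = -15p + 8
  Bob's payoff from Left: p·2 + (1−p)·(-1) = 3p - 1
  -15p + 8 = 3p - 1  ⇒  -18p = -9  ⇒  p = 1/2.
Alice's indifference between Down and Up determines Bob's mixing probability q:
  Alice's expected payoff from Down: q·8 + (1−q)·(-5) = 13q - 5
  Alice's expected payoff from Up: q·4 + (1−q)·8 = -4q + 8
  13q - 5 = -4q + 8  ⇒  17q = 13  ⇒  q = 13/17.

p = 1/2, q = 13/17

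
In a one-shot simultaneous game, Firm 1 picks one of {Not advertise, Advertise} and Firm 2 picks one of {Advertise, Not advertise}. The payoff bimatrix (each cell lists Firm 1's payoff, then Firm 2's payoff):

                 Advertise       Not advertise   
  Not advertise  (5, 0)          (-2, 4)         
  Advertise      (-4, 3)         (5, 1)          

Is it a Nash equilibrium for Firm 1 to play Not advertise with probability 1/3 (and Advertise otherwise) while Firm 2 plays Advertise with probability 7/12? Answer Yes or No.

No

Given Firm 2's mix q = 7/12, Firm 1's payoff from Not advertise is 25/12 but from Advertise is -1/4. Firm 1 strictly prefers Not advertise, so Firm 1 would not mix.
So the proposed profile is not a Nash equilibrium.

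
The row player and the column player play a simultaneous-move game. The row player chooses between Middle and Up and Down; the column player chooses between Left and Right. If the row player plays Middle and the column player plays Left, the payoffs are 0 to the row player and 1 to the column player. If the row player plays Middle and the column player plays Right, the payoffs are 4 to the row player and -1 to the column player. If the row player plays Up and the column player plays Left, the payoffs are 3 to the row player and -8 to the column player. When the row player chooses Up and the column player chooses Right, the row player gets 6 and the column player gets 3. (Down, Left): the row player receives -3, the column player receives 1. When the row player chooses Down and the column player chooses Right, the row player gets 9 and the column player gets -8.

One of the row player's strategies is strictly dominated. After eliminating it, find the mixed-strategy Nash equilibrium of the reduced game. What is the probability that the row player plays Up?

p = 9/20

The row player's strategy Middle is strictly dominated by Up: 3 > 0 and 6 > 4. Eliminate Middle.
The row player's mix must leave the column player indifferent between Left and Right.
  the column player's payoff from Left: p·(-8) + (1−p)·1 = -9p + 1
  the column player's payoff from Right: p·3 + (1−p)·(-8) = 11p - 8
  -9p + 1 = 11p - 8  ⇒  -20p = -9  ⇒  p = 9/20.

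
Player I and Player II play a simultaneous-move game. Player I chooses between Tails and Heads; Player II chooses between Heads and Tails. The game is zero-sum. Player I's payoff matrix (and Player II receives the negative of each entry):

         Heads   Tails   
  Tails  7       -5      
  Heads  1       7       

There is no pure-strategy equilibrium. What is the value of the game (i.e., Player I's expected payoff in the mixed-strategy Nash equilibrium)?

Set Player I's expected payoff from Tails equal to that from Heads:
  Player I's payoff from Tails: q·7 + (1−q)·(-5) = 12q - 5
  Player I's payoff from Heads: q·1 + (1−q)·7 = -6q + 7
  12q - 5 = -6q + 7  ⇒  18q = 12  ⇒  q = 2/3.
The value is Player I's expected payoff against this mix (using Tails): (2/3)·7 + (1/3)·(-5) = 3.

v = 3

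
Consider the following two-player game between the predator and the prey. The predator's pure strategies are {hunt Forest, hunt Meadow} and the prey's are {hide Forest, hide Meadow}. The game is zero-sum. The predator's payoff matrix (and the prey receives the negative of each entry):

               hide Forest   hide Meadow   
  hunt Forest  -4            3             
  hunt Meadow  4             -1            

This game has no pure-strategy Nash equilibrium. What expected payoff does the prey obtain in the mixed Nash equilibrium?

-2/3

For the prey to be willing to mix, the prey must be indifferent between hide Forest and hide Meadow, which pins down the predator's mix.
  the prey's payoff to hide Forest: p·4 + (1−p)·(-4) = 8p - 4
  the prey's payoff to hide Meadow: p·(-3) + (1−p)·1 = -4p + 1
  8p - 4 = -4p + 1  ⇒  12p = 5  ⇒  p = 5/12.
At equilibrium the prey is indifferent across columns, so the prey's payoff equals the payoff from hide Forest: (5/12)·4 + (7/12)·(-4) = -2/3.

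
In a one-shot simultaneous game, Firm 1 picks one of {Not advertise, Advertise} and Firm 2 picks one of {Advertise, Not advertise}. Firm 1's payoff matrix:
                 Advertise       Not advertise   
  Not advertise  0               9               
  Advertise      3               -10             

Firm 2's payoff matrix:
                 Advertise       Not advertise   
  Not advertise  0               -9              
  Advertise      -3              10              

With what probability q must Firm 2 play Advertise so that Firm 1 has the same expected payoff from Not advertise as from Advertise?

Set Firm 1's expected payoff from Not advertise equal to that from Advertise:
  Firm 1's expected payoff from Not advertise: q·0 + (1−q)·9 = -9q + 9
  Firm 1's expected payoff from Advertise: q·3 + (1−q)·(-10) = 13q - 10
  -9q + 9 = 13q - 10  ⇒  -22q = -19  ⇒  q = 19/22.

q = 19/22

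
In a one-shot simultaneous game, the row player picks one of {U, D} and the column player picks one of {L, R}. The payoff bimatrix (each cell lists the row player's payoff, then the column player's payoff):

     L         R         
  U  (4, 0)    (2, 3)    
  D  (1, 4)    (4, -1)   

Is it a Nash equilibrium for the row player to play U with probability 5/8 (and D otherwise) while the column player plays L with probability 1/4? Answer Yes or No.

No

Given the column player's mix q = 1/4, the row player's payoff from U is 5/2 but from D is 13/4. The row player strictly prefers D, so the row player would not mix.
So the proposed profile is not a Nash equilibrium.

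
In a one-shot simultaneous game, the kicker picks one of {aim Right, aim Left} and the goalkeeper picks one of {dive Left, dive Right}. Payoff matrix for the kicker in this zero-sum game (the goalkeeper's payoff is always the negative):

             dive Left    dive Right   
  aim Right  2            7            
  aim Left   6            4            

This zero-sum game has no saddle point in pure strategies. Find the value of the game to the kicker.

In a mixed equilibrium the kicker is indifferent between aim Right and aim Left; this condition fixes q.
  the kicker's expected payoff from aim Right: q·2 + (1−q)·7 = -5q + 7
  the kicker's expected payoff from aim Left: q·6 + (1−q)·4 = 2q + 4
  -5q + 7 = 2q + 4  ⇒  -7q = -3  ⇒  q = 3/7.
The value is the kicker's expected payoff against this mix (using aim Right): (3/7)·2 + (4/7)·7 = 34/7.

v = 34/7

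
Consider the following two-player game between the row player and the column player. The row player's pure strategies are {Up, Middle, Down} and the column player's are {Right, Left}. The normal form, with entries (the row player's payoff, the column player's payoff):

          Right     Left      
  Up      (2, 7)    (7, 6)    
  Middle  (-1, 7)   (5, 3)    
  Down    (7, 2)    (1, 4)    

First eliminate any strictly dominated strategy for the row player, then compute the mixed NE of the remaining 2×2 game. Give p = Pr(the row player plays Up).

The row player's strategy Middle is strictly dominated by Up: 2 > -1 and 7 > 5. Eliminate Middle.
The row player's mix must leave the column player indifferent between Right and Left.
  the column player's payoff to Right: p·7 + (1−p)·2 = 5p + 2
  the column player's payoff to Left: p·6 + (1−p)·4 = 2p + 4
  5p + 2 = 2p + 4  ⇒  3p = 2  ⇒  p = 2/3.

p = 2/3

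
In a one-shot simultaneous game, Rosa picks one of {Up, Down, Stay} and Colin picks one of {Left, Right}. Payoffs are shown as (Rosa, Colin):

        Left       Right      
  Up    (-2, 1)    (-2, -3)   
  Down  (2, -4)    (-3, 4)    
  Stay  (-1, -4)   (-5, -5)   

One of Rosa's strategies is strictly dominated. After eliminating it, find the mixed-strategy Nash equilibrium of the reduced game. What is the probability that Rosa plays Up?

Rosa's strategy Stay is strictly dominated by Down: 2 > -1 and -3 > -5. Eliminate Stay.
Colin's indifference between Left and Right determines Rosa's mixing probability p:
  Colin's payoff to Left: p·1 + (1−p)·(-4) = 5p - 4
  Colin's payoff to Right: p·(-3) + (1−p)·4 = -7p + 4
  5p - 4 = -7p + 4  ⇒  12p = 8  ⇒  p = 2/3.

p = 2/3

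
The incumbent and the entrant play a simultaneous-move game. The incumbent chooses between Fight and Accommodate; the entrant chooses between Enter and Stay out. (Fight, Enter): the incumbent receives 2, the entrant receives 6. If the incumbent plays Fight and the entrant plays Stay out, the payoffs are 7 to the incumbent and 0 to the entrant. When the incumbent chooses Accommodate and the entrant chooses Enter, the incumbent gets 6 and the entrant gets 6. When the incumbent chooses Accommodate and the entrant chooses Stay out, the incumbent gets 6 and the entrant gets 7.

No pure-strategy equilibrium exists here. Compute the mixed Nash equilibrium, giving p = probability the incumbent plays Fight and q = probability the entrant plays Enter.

For the entrant to be willing to mix, the entrant must be indifferent between Enter and Stay out, which pins down the incumbent's mix.
  the entrant's expected payoff from Enter: p·6 + (1−p)·6 = 6
  the entrant's expected payoff from Stay out: p·0 + (1−p)·7 = -7p + 7
  6 = -7p + 7  ⇒  7p = 1  ⇒  p = 1/7.
Set the incumbent's expected payoff from Fight equal to that from Accommodate:
  the incumbent's payoff to Fight: q·2 + (1−q)·7 = -5q + 7
  the incumbent's payoff to Accommodate: q·6 + (1−q)·6 = 6
  -5q + 7 = 6  ⇒  -5q = -1  ⇒  q = 1/5.

p = 1/7, q = 1/5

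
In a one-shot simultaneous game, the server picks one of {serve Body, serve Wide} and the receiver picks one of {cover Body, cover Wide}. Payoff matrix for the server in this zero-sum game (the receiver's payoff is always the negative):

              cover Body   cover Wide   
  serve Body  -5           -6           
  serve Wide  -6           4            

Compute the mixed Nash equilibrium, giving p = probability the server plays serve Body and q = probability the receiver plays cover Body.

p = 10/11, q = 10/11

Set the receiver's expected payoff from cover Body equal to that from cover Wide:
  the receiver's payoff from cover Body: p·5 + (1−p)·6 = -p + 6
  the receiver's payoff from cover Wide: p·6 + (1−p)·(-4) = 10p - 4
  -p + 6 = 10p - 4  ⇒  -11p = -10  ⇒  p = 10/11.
In a mixed equilibrium the server is indifferent between serve Body and serve Wide; this condition fixes q.
  the server's payoff from serve Body: q·(-5) + (1−q)·(-6) = q - 6
  the server's payoff from serve Wide: q·(-6) + (1−q)·4 = -10q + 4
  q - 6 = -10q + 4  ⇒  11q = 10  ⇒  q = 10/11.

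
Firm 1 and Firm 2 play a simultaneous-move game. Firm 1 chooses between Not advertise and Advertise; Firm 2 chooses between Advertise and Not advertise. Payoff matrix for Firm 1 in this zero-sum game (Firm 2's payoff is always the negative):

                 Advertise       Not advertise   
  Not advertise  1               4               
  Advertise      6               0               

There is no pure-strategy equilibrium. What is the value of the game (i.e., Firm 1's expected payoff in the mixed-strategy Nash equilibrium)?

v = 8/3

For Firm 1 to be willing to mix, Firm 1 must be indifferent between Not advertise and Advertise, which pins down Firm 2's mix.
  Firm 1's payoff from Not advertise: q·1 + (1−q)·4 = -3q + 4
  Firm 1's payoff from Advertise: q·6 + (1−q)·0 = 6q
  -3q + 4 = 6q  ⇒  -9q = -4  ⇒  q = 4/9.
The value is Firm 1's expected payoff against this mix (using Not advertise): (4/9)·1 + (5/9)·4 = 8/3.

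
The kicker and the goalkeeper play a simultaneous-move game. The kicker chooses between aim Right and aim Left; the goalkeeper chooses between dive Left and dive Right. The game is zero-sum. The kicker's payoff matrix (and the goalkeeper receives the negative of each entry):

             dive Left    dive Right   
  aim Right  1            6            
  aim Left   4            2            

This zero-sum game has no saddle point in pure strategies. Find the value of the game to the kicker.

Set the kicker's expected payoff from aim Right equal to that from aim Left:
  the kicker's expected payoff from aim Right: q·1 + (1−q)·6 = -5q + 6
  the kicker's expected payoff from aim Left: q·4 + (1−q)·2 = 2q + 2
  -5q + 6 = 2q + 2  ⇒  -7q = -4  ⇒  q = 4/7.
The value is the kicker's expected payoff against this mix (using aim Right): (4/7)·1 + (3/7)·6 = 22/7.

v = 22/7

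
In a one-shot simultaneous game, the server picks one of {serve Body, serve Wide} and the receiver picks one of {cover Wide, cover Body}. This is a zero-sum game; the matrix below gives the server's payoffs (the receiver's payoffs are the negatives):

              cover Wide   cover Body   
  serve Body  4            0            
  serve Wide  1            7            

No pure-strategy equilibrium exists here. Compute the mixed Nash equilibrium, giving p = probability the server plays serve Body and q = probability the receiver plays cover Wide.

p = 3/5, q = 7/10

For the receiver to be willing to mix, the receiver must be indifferent between cover Wide and cover Body, which pins down the server's mix.
  the receiver's expected payoff from cover Wide: p·(-4) + (1−p)·(-1) = -3p - 1
  the receiver's expected payoff from cover Body: p·0 + (1−p)·(-7) = 7p - 7
  -3p - 1 = 7p - 7  ⇒  -10p = -6  ⇒  p = 3/5.
The receiver's mix must leave the server indifferent between serve Body and serve Wide.
  the server's payoff from serve Body: q·4 + (1−q)·0 = 4q
  the server's payoff from serve Wide: q·1 + (1−q)·7 = -6q + 7
  4q = -6q + 7  ⇒  10q = 7  ⇒  q = 7/10.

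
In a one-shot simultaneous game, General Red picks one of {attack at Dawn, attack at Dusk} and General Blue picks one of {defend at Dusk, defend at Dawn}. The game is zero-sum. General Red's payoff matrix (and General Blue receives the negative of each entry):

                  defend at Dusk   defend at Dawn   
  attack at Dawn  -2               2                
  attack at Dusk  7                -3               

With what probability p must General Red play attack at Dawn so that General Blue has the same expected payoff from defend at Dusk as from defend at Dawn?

p = 5/7

General Red's mix must leave General Blue indifferent between defend at Dusk and defend at Dawn.
  General Blue's payoff to defend at Dusk: p·2 + (1−p)·(-7) = 9p - 7
  General Blue's payoff to defend at Dawn: p·(-2) + (1−p)·3 = -5p + 3
  9p - 7 = -5p + 3  ⇒  14p = 10  ⇒  p = 5/7.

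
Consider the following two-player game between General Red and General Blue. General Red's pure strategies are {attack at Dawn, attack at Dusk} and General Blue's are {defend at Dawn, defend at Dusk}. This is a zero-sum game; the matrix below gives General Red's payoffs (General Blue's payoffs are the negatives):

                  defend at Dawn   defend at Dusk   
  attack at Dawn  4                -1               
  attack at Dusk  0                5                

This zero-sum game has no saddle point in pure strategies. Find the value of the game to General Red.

v = 2

Set General Red's expected payoff from attack at Dawn equal to that from attack at Dusk:
  General Red's payoff to attack at Dawn: q·4 + (1−q)·(-1) = 5q - 1
  General Red's payoff to attack at Dusk: q·0 + (1−q)·5 = -5q + 5
  5q - 1 = -5q + 5  ⇒  10q = 6  ⇒  q = 3/5.
The value is General Red's expected payoff against this mix (using attack at Dawn): (3/5)·4 + (2/5)·(-1) = 2.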